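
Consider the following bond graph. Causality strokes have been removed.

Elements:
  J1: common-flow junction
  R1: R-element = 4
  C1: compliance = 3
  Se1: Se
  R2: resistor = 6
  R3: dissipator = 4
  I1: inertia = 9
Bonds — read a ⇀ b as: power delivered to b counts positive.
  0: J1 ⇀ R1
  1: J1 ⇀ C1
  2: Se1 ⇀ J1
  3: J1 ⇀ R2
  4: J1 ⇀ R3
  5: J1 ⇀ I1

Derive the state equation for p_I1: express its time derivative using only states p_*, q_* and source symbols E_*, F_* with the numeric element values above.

dp_I1/dt = E_Se1 - 14*p_I1/9 - q_C1/3

#2 →J1  (Se1 fixes effort; stroke away)
#1 →J1  (C1: C, integral causality)
#5 →I1  (I1 integral (f out))
#0 →J1  (J1 flow already set via bond 5)
#3 →J1  (J1 flow already set via bond 5)
#4 →J1  (1-jn J1 has f-setter on 5)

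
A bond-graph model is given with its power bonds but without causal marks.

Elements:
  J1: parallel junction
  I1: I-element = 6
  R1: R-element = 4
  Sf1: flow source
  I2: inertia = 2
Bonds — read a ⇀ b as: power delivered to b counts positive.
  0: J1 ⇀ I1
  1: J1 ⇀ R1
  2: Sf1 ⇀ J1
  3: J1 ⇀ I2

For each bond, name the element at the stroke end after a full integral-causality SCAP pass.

β2 |Sf1  (source Sf1 imposes f)
β0 |I1  (prefer integral on I1)
β3 |I2  (I2 integral (f out))
β1 |J1  (only one effort-in slot at J1)

β0 →I1
β1 →J1
β2 →Sf1
β3 →I2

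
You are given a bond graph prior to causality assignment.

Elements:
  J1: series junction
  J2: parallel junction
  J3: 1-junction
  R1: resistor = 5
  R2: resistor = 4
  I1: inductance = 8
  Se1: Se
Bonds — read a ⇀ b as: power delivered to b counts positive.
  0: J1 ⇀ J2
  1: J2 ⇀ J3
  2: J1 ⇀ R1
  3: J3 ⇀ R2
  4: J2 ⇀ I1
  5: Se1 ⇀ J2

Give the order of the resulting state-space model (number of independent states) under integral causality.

#5 stroke at J2  (Se1 (Se) sets effort on bond)
#0 stroke at J1  (J2 effort already set via bond 5)
#1 stroke at J3  (J2 effort already set via bond 5)
#4 stroke at I1  (0-jn J2 has e-setter on 5)
#3 stroke at R2  (J3: last free bond brings flow in)
#2 stroke at R1  (only one flow-in slot at J1)

1  (I1 all integral)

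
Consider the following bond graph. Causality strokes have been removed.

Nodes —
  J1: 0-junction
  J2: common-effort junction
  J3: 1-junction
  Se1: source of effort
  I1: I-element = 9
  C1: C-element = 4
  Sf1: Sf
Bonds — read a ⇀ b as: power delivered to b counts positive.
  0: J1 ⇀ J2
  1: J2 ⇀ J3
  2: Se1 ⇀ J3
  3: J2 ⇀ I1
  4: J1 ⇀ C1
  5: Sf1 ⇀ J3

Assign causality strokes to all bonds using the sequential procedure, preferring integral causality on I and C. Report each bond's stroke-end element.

β2 →J3  (source Se1 imposes e)
β5 →Sf1  (Sf1: flow source, stroke at near end)
β1 →J3  (J3: bond 5 brought flow, rest push out)
β3 →I1  (prefer integral on I1)
β0 →J2  (closing 0-jn rule on J2)
β4 →J1  (only one effort-in slot at J1)

#0 |J2
#1 |J3
#2 |J3
#3 |I1
#4 |J1
#5 |Sf1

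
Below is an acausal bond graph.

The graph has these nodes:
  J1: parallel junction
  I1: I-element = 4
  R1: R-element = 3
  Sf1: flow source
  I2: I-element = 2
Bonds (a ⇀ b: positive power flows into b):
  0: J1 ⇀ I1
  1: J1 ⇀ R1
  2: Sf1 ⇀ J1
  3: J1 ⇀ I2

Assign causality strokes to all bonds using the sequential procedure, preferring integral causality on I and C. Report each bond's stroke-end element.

#0 |I1
#1 |J1
#2 |Sf1
#3 |I2

β2 →Sf1  (source Sf1 imposes f)
β0 →I1  (I1 outputs flow p/I1)
β3 →I2  (I2 outputs flow p/I2)
β1 →J1  (closing 0-jn rule on J1)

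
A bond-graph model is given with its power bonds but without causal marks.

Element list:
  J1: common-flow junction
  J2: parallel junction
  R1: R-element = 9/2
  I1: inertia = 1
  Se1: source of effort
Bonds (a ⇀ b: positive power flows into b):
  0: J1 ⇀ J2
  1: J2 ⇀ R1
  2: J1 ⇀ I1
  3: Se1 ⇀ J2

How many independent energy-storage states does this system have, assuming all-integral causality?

β3 stroke→J2  (Se1 fixes effort; stroke away)
β0 stroke→J1  (common-e at J2 fixed by 3)
β1 stroke→R1  (common-e at J2 fixed by 3)
β2 stroke→I1  (closing 1-jn rule on J1)

1  (I1 all integral)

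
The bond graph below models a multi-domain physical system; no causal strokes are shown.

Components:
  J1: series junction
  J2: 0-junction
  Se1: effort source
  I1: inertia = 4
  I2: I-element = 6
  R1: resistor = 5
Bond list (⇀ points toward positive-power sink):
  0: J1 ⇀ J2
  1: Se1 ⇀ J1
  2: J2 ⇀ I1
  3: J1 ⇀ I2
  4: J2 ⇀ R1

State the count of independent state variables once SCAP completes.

β1 stroke→J1  (Se1 fixes effort; stroke away)
β2 stroke→I1  (I1 integral (f out))
β3 stroke→I2  (I2 integral (f out))
β0 stroke→J1  (1-jn J1 has f-setter on 3)
β4 stroke→J2  (closing 0-jn rule on J2)

2  (I1, I2 all integral)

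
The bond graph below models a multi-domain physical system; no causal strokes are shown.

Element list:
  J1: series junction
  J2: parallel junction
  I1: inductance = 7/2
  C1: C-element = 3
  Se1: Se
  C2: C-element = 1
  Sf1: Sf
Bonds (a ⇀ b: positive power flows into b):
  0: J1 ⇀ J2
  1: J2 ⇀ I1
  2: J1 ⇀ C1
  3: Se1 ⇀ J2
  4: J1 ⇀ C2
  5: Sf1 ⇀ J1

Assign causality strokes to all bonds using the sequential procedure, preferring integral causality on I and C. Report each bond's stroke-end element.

b3 stroke→J2  (source Se1 imposes e)
b5 stroke→Sf1  (Sf1 fixes flow; stroke at Sf1)
b0 stroke→J1  (common-f at J1 fixed by 5)
b2 stroke→J1  (J1 flow already set via bond 5)
b4 stroke→J1  (common-f at J1 fixed by 5)
b1 stroke→I1  (J2: bond 3 brought effort, rest push out)

#0 stroke at J1
#1 stroke at I1
#2 stroke at J1
#3 stroke at J2
#4 stroke at J1
#5 stroke at Sf1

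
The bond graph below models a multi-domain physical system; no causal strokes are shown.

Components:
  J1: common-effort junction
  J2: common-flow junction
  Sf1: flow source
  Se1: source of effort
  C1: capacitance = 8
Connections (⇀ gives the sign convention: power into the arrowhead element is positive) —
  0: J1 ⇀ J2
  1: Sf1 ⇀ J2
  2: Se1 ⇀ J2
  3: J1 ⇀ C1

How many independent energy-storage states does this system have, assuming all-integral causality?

b1 stroke at Sf1  (Sf1 (Sf) sets flow on bond)
b2 stroke at J2  (source Se1 imposes e)
b0 stroke at J2  (J2: bond 1 brought flow, rest push out)
b3 stroke at J1  (only one effort-in slot at J1)

1  (C1 all integral)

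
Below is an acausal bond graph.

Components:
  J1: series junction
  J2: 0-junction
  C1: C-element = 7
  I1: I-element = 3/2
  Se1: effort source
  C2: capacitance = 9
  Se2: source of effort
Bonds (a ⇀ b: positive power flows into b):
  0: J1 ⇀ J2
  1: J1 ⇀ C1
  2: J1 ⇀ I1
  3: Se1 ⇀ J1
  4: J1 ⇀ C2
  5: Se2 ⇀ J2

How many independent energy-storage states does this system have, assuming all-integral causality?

β3 stroke at J1  (source Se1 imposes e)
β5 stroke at J2  (Se2 fixes effort; stroke away)
β0 stroke at J1  (0-jn J2 has e-setter on 5)
β1 stroke at J1  (C1 outputs effort q/C1)
β2 stroke at I1  (I1 outputs flow p/I1)
β4 stroke at J1  (J1 flow already set via bond 2)

3  (C1, C2, I1 all integral)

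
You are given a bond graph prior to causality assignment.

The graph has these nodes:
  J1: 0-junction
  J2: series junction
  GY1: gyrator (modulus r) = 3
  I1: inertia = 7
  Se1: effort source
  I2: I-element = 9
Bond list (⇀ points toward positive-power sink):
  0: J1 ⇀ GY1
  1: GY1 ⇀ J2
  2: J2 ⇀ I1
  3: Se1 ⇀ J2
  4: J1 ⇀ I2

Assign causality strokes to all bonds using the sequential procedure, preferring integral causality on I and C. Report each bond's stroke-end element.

bond 0 stroke→J1
bond 1 stroke→J2
bond 2 stroke→I1
bond 3 stroke→J2
bond 4 stroke→I2

#3 |J2  (Se1 (Se) sets effort on bond)
#2 |I1  (I1: I, integral causality)
#1 |J2  (J2: bond 2 brought flow, rest push out)
#0 |J1  (GY GY1: same side as bond 1)
#4 |I2  (J1 effort already set via bond 0)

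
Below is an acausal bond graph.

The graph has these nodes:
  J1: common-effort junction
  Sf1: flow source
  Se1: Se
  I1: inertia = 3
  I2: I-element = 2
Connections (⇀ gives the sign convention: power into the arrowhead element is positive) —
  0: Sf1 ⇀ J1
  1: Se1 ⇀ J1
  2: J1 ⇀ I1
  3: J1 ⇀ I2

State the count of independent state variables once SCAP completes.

β0 →Sf1  (source Sf1 imposes f)
β1 →J1  (Se1 (Se) sets effort on bond)
β2 →I1  (0-jn J1 has e-setter on 1)
β3 →I2  (J1: bond 1 brought effort, rest push out)

2  (I1, I2 all integral)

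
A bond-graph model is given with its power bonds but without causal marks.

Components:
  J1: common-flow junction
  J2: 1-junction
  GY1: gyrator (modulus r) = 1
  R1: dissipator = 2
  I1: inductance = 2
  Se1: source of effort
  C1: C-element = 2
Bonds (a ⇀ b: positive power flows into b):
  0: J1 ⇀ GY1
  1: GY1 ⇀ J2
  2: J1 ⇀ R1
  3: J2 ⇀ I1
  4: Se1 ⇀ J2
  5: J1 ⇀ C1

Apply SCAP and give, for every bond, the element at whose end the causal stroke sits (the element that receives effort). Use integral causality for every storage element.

β0 →J1
β1 →J2
β2 →R1
β3 →I1
β4 →J2
β5 →J1

#4 →J2  (source Se1 imposes e)
#3 →I1  (I1 integral (f out))
#1 →J2  (J2 flow already set via bond 3)
#0 →J1  (through GY1, causality inverts; strokes same side of GY1)
#5 →J1  (C1 outputs effort q/C1)
#2 →R1  (J1 needs exactly one f-in)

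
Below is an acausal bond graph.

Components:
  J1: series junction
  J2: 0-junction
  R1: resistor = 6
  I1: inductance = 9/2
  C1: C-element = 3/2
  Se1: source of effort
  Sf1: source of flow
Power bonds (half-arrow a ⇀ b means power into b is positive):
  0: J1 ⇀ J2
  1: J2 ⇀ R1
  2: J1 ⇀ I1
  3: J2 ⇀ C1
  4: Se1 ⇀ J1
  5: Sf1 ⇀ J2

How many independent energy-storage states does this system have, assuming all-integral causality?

β4 stroke at J1  (Se1 (Se) sets effort on bond)
β5 stroke at Sf1  (Sf1 (Sf) sets flow on bond)
β2 stroke at I1  (I1 outputs flow p/I1)
β0 stroke at J1  (1-jn J1 has f-setter on 2)
β3 stroke at J2  (C1 integral (e out))
β1 stroke at R1  (0-jn J2 has e-setter on 3)

2  (C1, I1 all integral)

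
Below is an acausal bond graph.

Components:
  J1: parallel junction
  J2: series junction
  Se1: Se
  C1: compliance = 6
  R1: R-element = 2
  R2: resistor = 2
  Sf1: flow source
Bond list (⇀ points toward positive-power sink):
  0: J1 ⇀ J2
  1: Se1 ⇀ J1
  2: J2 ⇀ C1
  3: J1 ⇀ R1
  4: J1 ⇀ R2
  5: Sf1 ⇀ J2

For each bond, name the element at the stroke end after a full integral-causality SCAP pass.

b0 stroke at J2
b1 stroke at J1
b2 stroke at J2
b3 stroke at R1
b4 stroke at R2
b5 stroke at Sf1

bond 1 |J1  (Se1: effort source, stroke at far end)
bond 5 |Sf1  (Sf1 fixes flow; stroke at Sf1)
bond 0 |J2  (J1: bond 1 brought effort, rest push out)
bond 3 |R1  (0-jn J1 has e-setter on 1)
bond 4 |R2  (J1: bond 1 brought effort, rest push out)
bond 2 |J2  (J2: bond 5 brought flow, rest push out)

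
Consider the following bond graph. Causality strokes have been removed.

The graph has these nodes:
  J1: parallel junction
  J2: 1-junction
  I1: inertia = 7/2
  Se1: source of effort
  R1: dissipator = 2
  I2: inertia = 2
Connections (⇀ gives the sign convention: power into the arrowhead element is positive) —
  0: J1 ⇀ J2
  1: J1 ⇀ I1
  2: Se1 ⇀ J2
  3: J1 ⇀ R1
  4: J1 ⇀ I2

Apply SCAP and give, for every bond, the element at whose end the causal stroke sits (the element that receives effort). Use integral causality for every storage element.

bond 2 stroke at J2  (Se1 (Se) sets effort on bond)
bond 0 stroke at J1  (only one flow-in slot at J2)
bond 1 stroke at I1  (J1 effort already set via bond 0)
bond 3 stroke at R1  (0-jn J1 has e-setter on 0)
bond 4 stroke at I2  (common-e at J1 fixed by 0)

β0 |J1
β1 |I1
β2 |J2
β3 |R1
β4 |I2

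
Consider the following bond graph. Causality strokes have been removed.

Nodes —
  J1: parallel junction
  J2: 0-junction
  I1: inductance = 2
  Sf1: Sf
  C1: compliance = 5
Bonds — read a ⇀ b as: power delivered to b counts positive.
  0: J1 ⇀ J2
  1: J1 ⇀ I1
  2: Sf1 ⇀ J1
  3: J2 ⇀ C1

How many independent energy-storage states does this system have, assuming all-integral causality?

#2 stroke at Sf1  (Sf1 fixes flow; stroke at Sf1)
#1 stroke at I1  (I1: I, integral causality)
#0 stroke at J1  (J1 needs exactly one e-in)
#3 stroke at J2  (only one effort-in slot at J2)

2  (C1, I1 all integral)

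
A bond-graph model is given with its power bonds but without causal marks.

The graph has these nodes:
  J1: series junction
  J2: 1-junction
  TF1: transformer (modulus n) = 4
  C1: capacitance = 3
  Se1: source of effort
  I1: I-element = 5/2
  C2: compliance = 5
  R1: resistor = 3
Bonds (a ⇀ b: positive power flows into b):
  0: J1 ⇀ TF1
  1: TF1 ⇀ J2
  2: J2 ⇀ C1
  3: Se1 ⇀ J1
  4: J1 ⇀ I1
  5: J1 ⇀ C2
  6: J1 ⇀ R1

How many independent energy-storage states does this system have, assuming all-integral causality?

3  (C1, C2, I1 all integral)

bond 3 |J1  (source Se1 imposes e)
bond 2 |J2  (C1: C, integral causality)
bond 1 |TF1  (closing 1-jn rule on J2)
bond 0 |J1  (TF1: transformer flips bond 1)
bond 4 |I1  (I1 integral (f out))
bond 5 |J1  (J1 flow already set via bond 4)
bond 6 |J1  (J1 flow already set via bond 4)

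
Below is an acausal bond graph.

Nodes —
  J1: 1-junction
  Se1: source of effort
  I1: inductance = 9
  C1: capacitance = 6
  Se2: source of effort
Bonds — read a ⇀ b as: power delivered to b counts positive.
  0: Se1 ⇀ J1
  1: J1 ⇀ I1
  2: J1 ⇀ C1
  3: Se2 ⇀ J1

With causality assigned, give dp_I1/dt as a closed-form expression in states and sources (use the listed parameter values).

dp_I1/dt = E_Se1 + E_Se2 - q_C1/6

b0 |J1  (Se1 (Se) sets effort on bond)
b3 |J1  (source Se2 imposes e)
b1 |I1  (prefer integral on I1)
b2 |J1  (J1: bond 1 brought flow, rest push out)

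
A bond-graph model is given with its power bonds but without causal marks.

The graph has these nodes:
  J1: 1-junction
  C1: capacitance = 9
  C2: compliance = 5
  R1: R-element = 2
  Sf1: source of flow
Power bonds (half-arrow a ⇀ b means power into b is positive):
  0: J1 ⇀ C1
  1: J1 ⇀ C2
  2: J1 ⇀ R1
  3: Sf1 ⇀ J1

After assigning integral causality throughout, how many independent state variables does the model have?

#3 →Sf1  (source Sf1 imposes f)
#0 →J1  (J1: bond 3 brought flow, rest push out)
#1 →J1  (1-jn J1 has f-setter on 3)
#2 →J1  (1-jn J1 has f-setter on 3)

2  (C1, C2 all integral)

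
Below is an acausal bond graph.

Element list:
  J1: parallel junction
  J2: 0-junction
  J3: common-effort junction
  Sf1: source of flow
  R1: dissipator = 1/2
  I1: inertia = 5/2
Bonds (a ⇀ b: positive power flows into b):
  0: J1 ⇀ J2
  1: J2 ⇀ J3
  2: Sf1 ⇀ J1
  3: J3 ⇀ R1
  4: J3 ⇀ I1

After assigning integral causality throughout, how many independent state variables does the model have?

1  (I1 all integral)

β2 stroke→Sf1  (source Sf1 imposes f)
β0 stroke→J1  (closing 0-jn rule on J1)
β1 stroke→J2  (J2 needs exactly one e-in)
β4 stroke→I1  (prefer integral on I1)
β3 stroke→J3  (only one effort-in slot at J3)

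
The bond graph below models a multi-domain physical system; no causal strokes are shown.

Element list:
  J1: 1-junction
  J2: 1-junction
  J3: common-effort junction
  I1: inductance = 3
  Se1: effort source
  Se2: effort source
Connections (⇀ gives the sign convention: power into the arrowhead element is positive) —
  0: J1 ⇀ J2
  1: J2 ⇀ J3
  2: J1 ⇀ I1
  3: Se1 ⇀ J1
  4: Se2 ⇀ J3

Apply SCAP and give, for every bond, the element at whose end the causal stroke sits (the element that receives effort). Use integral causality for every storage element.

b3 stroke→J1  (source Se1 imposes e)
b4 stroke→J3  (source Se2 imposes e)
b1 stroke→J2  (common-e at J3 fixed by 4)
b0 stroke→J1  (J2: last free bond brings flow in)
b2 stroke→I1  (J1 needs exactly one f-in)

β0 stroke at J1
β1 stroke at J2
β2 stroke at I1
β3 stroke at J1
β4 stroke at J3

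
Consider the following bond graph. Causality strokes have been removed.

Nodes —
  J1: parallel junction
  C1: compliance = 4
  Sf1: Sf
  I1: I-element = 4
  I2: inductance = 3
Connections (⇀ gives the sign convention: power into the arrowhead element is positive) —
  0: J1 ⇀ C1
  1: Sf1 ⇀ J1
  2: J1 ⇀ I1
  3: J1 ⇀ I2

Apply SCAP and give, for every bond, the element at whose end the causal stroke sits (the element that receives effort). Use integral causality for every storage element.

β1 stroke at Sf1  (Sf1 fixes flow; stroke at Sf1)
β0 stroke at J1  (C1: C, integral causality)
β2 stroke at I1  (common-e at J1 fixed by 0)
β3 stroke at I2  (J1: bond 0 brought effort, rest push out)

b0 stroke→J1
b1 stroke→Sf1
b2 stroke→I1
b3 stroke→I2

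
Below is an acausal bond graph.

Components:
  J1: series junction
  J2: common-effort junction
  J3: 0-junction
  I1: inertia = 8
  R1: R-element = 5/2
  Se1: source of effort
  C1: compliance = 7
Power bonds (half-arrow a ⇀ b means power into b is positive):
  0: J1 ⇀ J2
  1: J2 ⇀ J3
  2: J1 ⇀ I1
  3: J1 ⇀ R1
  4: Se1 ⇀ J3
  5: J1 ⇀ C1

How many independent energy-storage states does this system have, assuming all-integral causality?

β4 →J3  (Se1 fixes effort; stroke away)
β1 →J2  (0-jn J3 has e-setter on 4)
β0 →J1  (J2 effort already set via bond 1)
β2 →I1  (prefer integral on I1)
β3 →J1  (common-f at J1 fixed by 2)
β5 →J1  (common-f at J1 fixed by 2)

2  (C1, I1 all integral)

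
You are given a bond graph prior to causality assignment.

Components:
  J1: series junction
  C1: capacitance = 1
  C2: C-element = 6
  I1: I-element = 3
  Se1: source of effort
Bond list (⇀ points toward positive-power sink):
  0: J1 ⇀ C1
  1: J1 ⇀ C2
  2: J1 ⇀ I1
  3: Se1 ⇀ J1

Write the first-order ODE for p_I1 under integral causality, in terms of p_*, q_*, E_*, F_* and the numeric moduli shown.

b3 →J1  (Se1 fixes effort; stroke away)
b0 →J1  (C1 integral (e out))
b1 →J1  (C2 outputs effort q/C2)
b2 →I1  (closing 1-jn rule on J1)

dp_I1/dt = E_Se1 - q_C1 - q_C2/6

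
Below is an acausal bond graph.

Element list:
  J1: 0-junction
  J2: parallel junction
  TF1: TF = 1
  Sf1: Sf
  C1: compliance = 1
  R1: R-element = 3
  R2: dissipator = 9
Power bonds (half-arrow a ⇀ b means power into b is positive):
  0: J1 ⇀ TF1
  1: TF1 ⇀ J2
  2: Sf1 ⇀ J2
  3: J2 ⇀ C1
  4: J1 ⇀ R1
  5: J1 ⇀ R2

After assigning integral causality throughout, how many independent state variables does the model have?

β2 |Sf1  (source Sf1 imposes f)
β3 |J2  (C1 outputs effort q/C1)
β1 |TF1  (common-e at J2 fixed by 3)
β0 |J1  (TF TF1: opposite of bond 1)
β4 |R1  (J1: bond 0 brought effort, rest push out)
β5 |R2  (common-e at J1 fixed by 0)

1  (C1 all integral)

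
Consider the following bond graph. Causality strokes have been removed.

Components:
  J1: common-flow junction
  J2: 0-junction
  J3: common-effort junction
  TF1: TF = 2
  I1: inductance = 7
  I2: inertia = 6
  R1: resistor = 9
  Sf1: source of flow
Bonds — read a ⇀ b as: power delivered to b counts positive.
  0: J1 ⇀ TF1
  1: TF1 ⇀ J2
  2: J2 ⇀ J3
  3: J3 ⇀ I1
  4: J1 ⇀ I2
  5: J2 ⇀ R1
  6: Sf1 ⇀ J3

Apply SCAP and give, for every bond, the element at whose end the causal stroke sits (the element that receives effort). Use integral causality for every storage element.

#6 |Sf1  (Sf1 fixes flow; stroke at Sf1)
#3 |I1  (I1: I, integral causality)
#2 |J3  (only one effort-in slot at J3)
#4 |I2  (I2: I, integral causality)
#0 |J1  (1-jn J1 has f-setter on 4)
#1 |TF1  (TF TF1: opposite of bond 0)
#5 |J2  (only one effort-in slot at J2)

bond 0 stroke at J1
bond 1 stroke at TF1
bond 2 stroke at J3
bond 3 stroke at I1
bond 4 stroke at I2
bond 5 stroke at J2
bond 6 stroke at Sf1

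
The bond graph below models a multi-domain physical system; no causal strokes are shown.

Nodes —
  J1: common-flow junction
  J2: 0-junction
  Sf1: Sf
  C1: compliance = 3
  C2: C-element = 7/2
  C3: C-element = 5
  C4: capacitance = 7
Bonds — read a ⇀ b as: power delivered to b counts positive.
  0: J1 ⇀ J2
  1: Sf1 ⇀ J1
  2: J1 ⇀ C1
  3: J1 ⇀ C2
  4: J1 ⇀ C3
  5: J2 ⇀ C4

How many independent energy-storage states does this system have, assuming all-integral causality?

bond 1 |Sf1  (Sf1 (Sf) sets flow on bond)
bond 0 |J1  (1-jn J1 has f-setter on 1)
bond 2 |J1  (common-f at J1 fixed by 1)
bond 3 |J1  (J1 flow already set via bond 1)
bond 4 |J1  (J1 flow already set via bond 1)
bond 5 |J2  (closing 0-jn rule on J2)

4  (C1, C2, C3, C4 all integral)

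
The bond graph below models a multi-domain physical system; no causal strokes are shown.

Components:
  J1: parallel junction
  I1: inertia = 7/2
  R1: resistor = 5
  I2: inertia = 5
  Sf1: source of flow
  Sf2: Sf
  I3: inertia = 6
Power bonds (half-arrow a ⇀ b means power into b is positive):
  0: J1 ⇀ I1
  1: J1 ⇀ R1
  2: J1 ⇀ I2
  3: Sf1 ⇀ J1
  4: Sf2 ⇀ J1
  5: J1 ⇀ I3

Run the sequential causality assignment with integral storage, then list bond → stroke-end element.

b0 stroke→I1
b1 stroke→J1
b2 stroke→I2
b3 stroke→Sf1
b4 stroke→Sf2
b5 stroke→I3

bond 3 stroke→Sf1  (Sf1: flow source, stroke at near end)
bond 4 stroke→Sf2  (Sf2 (Sf) sets flow on bond)
bond 0 stroke→I1  (I1: I, integral causality)
bond 2 stroke→I2  (I2: I, integral causality)
bond 5 stroke→I3  (I3 outputs flow p/I3)
bond 1 stroke→J1  (only one effort-in slot at J1)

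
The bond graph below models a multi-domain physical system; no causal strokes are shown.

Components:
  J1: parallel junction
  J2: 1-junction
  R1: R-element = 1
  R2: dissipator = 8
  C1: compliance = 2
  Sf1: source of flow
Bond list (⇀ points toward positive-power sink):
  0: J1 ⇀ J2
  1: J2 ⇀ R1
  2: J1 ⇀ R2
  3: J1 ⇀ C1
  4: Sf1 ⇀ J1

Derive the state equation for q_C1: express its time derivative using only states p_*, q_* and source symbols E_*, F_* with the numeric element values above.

#4 →Sf1  (Sf1: flow source, stroke at near end)
#3 →J1  (prefer integral on C1)
#0 →J2  (0-jn J1 has e-setter on 3)
#2 →R2  (J1 effort already set via bond 3)
#1 →R1  (J2 needs exactly one f-in)

dq_C1/dt = F_Sf1 - 9*q_C1/16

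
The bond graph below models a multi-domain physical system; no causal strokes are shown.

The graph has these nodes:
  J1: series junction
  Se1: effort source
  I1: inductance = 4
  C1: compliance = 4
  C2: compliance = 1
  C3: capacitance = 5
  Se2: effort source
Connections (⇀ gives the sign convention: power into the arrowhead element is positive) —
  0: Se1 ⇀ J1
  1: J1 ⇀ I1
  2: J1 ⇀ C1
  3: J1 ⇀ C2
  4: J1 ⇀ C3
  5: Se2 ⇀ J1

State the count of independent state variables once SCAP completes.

4  (C1, C2, C3, I1 all integral)

β0 |J1  (source Se1 imposes e)
β5 |J1  (Se2 (Se) sets effort on bond)
β1 |I1  (I1: I, integral causality)
β2 |J1  (common-f at J1 fixed by 1)
β3 |J1  (J1 flow already set via bond 1)
β4 |J1  (1-jn J1 has f-setter on 1)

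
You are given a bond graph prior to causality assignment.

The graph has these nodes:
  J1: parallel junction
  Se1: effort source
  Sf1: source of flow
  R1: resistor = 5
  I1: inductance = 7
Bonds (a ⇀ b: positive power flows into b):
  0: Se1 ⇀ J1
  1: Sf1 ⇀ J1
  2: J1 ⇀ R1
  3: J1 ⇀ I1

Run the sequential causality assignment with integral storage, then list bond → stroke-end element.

b0 stroke→J1
b1 stroke→Sf1
b2 stroke→R1
b3 stroke→I1

#0 →J1  (Se1 (Se) sets effort on bond)
#1 →Sf1  (Sf1: flow source, stroke at near end)
#2 →R1  (0-jn J1 has e-setter on 0)
#3 →I1  (J1 effort already set via bond 0)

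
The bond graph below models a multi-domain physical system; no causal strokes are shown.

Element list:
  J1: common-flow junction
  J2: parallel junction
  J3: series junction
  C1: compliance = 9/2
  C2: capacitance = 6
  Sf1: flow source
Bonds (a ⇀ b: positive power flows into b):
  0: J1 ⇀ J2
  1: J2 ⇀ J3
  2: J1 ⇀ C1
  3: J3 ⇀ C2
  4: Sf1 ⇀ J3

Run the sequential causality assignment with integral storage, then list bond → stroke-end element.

#0 stroke→J2
#1 stroke→J3
#2 stroke→J1
#3 stroke→J3
#4 stroke→Sf1

bond 4 |Sf1  (source Sf1 imposes f)
bond 1 |J3  (J3 flow already set via bond 4)
bond 3 |J3  (J3: bond 4 brought flow, rest push out)
bond 0 |J2  (only one effort-in slot at J2)
bond 2 |J1  (J1: bond 0 brought flow, rest push out)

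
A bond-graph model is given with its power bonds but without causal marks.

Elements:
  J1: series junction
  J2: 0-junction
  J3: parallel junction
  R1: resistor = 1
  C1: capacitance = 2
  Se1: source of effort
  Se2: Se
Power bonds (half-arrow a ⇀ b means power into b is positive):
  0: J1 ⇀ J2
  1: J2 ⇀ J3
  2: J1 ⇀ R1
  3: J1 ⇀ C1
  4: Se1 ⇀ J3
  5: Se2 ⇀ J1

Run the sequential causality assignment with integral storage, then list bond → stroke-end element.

b0 |J1
b1 |J2
b2 |R1
b3 |J1
b4 |J3
b5 |J1

β4 |J3  (Se1 (Se) sets effort on bond)
β5 |J1  (Se2: effort source, stroke at far end)
β1 |J2  (common-e at J3 fixed by 4)
β0 |J1  (J2 effort already set via bond 1)
β3 |J1  (prefer integral on C1)
β2 |R1  (J1 needs exactly one f-in)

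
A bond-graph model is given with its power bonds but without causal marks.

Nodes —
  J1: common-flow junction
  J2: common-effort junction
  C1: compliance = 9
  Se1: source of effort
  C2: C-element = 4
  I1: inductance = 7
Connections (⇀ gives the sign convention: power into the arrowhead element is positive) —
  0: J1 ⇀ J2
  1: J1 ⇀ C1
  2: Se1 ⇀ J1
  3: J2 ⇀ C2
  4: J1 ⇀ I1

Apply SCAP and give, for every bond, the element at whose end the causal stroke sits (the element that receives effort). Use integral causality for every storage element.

β0 stroke→J1
β1 stroke→J1
β2 stroke→J1
β3 stroke→J2
β4 stroke→I1

#2 |J1  (Se1 (Se) sets effort on bond)
#1 |J1  (C1 integral (e out))
#3 |J2  (C2: C, integral causality)
#0 |J1  (J2 effort already set via bond 3)
#4 |I1  (J1: last free bond brings flow in)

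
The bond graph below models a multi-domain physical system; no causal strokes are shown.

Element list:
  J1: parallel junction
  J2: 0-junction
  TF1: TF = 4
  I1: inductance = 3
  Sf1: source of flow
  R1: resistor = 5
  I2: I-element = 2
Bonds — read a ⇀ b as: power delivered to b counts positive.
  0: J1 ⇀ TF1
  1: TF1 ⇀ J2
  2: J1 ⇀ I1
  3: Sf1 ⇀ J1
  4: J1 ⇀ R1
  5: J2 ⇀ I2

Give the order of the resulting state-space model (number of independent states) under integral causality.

2  (I1, I2 all integral)

#3 →Sf1  (Sf1 (Sf) sets flow on bond)
#2 →I1  (prefer integral on I1)
#5 →I2  (prefer integral on I2)
#1 →J2  (only one effort-in slot at J2)
#0 →TF1  (TF1: transformer flips bond 1)
#4 →J1  (closing 0-jn rule on J1)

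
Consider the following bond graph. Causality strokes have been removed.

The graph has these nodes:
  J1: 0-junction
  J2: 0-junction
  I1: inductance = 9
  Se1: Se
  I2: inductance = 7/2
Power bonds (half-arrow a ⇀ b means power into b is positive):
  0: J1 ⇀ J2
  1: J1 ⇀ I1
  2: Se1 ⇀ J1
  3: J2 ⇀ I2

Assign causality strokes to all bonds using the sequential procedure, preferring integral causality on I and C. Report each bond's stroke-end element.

b2 stroke→J1  (source Se1 imposes e)
b0 stroke→J2  (common-e at J1 fixed by 2)
b1 stroke→I1  (J1 effort already set via bond 2)
b3 stroke→I2  (J2 effort already set via bond 0)

β0 stroke→J2
β1 stroke→I1
β2 stroke→J1
β3 stroke→I2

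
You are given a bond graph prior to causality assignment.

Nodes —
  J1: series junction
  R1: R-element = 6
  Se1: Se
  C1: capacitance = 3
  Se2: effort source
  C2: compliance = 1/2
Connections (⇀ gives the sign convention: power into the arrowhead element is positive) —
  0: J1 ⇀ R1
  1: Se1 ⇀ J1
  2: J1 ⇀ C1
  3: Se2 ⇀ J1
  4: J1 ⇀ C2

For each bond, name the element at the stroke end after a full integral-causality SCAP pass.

#1 →J1  (Se1 fixes effort; stroke away)
#3 →J1  (Se2: effort source, stroke at far end)
#2 →J1  (C1 outputs effort q/C1)
#4 →J1  (C2 integral (e out))
#0 →R1  (closing 1-jn rule on J1)

b0 stroke→R1
b1 stroke→J1
b2 stroke→J1
b3 stroke→J1
b4 stroke→J1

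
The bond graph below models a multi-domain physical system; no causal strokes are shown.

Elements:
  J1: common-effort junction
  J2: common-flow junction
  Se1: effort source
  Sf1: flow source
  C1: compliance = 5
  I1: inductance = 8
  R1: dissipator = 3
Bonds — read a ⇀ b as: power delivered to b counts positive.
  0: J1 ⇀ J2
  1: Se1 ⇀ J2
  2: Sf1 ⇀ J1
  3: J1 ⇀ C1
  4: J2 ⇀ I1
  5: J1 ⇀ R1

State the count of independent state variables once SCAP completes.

2  (C1, I1 all integral)

bond 1 stroke at J2  (Se1: effort source, stroke at far end)
bond 2 stroke at Sf1  (Sf1 (Sf) sets flow on bond)
bond 3 stroke at J1  (prefer integral on C1)
bond 0 stroke at J2  (common-e at J1 fixed by 3)
bond 5 stroke at R1  (J1: bond 3 brought effort, rest push out)
bond 4 stroke at I1  (J2 needs exactly one f-in)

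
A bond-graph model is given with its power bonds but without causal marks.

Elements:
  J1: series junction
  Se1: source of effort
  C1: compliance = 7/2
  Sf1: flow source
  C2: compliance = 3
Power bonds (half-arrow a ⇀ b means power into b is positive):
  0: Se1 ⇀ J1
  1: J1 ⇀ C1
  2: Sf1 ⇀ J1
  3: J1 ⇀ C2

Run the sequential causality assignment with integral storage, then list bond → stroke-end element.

#0 stroke at J1  (Se1 fixes effort; stroke away)
#2 stroke at Sf1  (source Sf1 imposes f)
#1 stroke at J1  (J1: bond 2 brought flow, rest push out)
#3 stroke at J1  (1-jn J1 has f-setter on 2)

b0 stroke→J1
b1 stroke→J1
b2 stroke→Sf1
b3 stroke→J1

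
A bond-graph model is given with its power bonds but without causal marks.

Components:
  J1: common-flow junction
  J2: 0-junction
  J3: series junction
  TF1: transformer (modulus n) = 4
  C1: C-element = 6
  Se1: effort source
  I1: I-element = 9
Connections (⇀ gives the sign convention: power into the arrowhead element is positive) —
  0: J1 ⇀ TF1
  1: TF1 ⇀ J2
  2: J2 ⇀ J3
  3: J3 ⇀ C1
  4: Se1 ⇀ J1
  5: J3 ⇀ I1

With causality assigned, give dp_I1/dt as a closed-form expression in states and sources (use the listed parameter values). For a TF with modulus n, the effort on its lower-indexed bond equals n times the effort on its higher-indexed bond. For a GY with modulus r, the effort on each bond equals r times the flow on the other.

dp_I1/dt = E_Se1/4 - q_C1/6

#4 |J1  (source Se1 imposes e)
#0 |TF1  (J1 needs exactly one f-in)
#1 |J2  (TF1 one-in-one-out from 0)
#2 |J3  (J2 effort already set via bond 1)
#3 |J3  (C1 integral (e out))
#5 |I1  (J3: last free bond brings flow in)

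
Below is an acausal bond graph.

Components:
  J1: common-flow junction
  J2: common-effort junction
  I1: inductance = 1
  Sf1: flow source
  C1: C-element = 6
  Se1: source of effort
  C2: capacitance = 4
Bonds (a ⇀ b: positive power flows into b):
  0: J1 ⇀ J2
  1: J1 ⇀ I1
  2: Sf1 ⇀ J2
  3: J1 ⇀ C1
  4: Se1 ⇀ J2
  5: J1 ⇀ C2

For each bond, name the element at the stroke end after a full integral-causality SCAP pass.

b2 stroke at Sf1  (Sf1 (Sf) sets flow on bond)
b4 stroke at J2  (Se1 fixes effort; stroke away)
b0 stroke at J1  (J2 effort already set via bond 4)
b1 stroke at I1  (I1: I, integral causality)
b3 stroke at J1  (1-jn J1 has f-setter on 1)
b5 stroke at J1  (J1 flow already set via bond 1)

#0 stroke at J1
#1 stroke at I1
#2 stroke at Sf1
#3 stroke at J1
#4 stroke at J2
#5 stroke at J1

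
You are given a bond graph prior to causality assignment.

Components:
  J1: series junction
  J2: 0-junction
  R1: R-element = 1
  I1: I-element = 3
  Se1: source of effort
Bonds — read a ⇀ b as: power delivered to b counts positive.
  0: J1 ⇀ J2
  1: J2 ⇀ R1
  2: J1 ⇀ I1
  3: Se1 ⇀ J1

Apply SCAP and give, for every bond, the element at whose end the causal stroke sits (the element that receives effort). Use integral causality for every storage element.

β0 |J1
β1 |J2
β2 |I1
β3 |J1

β3 stroke at J1  (Se1 (Se) sets effort on bond)
β2 stroke at I1  (prefer integral on I1)
β0 stroke at J1  (common-f at J1 fixed by 2)
β1 stroke at J2  (J2 needs exactly one e-in)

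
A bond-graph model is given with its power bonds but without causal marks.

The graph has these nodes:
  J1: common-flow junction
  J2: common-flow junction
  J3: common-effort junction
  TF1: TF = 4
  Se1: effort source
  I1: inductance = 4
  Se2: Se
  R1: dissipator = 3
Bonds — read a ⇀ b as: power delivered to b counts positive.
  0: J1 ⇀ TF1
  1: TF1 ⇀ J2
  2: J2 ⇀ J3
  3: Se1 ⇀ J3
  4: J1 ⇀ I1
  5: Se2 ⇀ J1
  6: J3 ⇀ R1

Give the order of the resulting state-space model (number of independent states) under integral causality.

1  (I1 all integral)

#3 stroke→J3  (Se1: effort source, stroke at far end)
#5 stroke→J1  (Se2 fixes effort; stroke away)
#2 stroke→J2  (J3: bond 3 brought effort, rest push out)
#6 stroke→R1  (J3: bond 3 brought effort, rest push out)
#1 stroke→TF1  (closing 1-jn rule on J2)
#0 stroke→J1  (through TF1, causality passes straight; one stroke at TF1)
#4 stroke→I1  (J1 needs exactly one f-in)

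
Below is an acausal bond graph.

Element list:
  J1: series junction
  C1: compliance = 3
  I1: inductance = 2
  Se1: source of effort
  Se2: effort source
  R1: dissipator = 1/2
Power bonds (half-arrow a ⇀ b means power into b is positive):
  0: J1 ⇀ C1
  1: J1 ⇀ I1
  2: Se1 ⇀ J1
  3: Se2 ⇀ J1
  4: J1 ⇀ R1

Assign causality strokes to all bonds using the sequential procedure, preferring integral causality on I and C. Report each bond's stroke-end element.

bond 0 stroke at J1
bond 1 stroke at I1
bond 2 stroke at J1
bond 3 stroke at J1
bond 4 stroke at J1

bond 2 →J1  (Se1 fixes effort; stroke away)
bond 3 →J1  (Se2 fixes effort; stroke away)
bond 0 →J1  (C1: C, integral causality)
bond 1 →I1  (prefer integral on I1)
bond 4 →J1  (common-f at J1 fixed by 1)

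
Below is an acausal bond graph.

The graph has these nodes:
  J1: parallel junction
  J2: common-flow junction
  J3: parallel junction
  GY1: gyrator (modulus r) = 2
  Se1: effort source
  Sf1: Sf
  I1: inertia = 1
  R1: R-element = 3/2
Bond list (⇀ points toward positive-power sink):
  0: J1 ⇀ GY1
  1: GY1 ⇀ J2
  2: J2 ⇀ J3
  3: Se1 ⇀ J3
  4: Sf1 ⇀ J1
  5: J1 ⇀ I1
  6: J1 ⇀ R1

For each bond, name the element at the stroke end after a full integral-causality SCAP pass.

β0 stroke→GY1
β1 stroke→GY1
β2 stroke→J2
β3 stroke→J3
β4 stroke→Sf1
β5 stroke→I1
β6 stroke→J1

b3 stroke at J3  (Se1: effort source, stroke at far end)
b4 stroke at Sf1  (Sf1 fixes flow; stroke at Sf1)
b2 stroke at J2  (0-jn J3 has e-setter on 3)
b1 stroke at GY1  (J2: last free bond brings flow in)
b0 stroke at GY1  (GY1 both-in/both-out from 1)
b5 stroke at I1  (I1 integral (f out))
b6 stroke at J1  (J1 needs exactly one e-in)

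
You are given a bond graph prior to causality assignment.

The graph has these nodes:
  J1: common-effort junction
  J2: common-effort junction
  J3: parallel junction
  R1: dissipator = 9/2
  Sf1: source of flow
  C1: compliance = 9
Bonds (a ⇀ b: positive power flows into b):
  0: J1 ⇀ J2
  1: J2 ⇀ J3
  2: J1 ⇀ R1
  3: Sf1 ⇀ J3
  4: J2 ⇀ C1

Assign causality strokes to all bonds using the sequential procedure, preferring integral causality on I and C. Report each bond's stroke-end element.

#3 stroke→Sf1  (source Sf1 imposes f)
#1 stroke→J3  (closing 0-jn rule on J3)
#4 stroke→J2  (prefer integral on C1)
#0 stroke→J1  (0-jn J2 has e-setter on 4)
#2 stroke→R1  (J1: bond 0 brought effort, rest push out)

bond 0 stroke→J1
bond 1 stroke→J3
bond 2 stroke→R1
bond 3 stroke→Sf1
bond 4 stroke→J2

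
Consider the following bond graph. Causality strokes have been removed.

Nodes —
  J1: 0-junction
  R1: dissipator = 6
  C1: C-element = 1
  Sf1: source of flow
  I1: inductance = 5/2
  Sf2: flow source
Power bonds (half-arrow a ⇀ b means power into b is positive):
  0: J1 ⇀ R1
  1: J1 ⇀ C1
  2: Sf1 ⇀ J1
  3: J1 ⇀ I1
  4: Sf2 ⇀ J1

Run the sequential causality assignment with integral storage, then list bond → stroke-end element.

β2 stroke→Sf1  (Sf1 (Sf) sets flow on bond)
β4 stroke→Sf2  (Sf2: flow source, stroke at near end)
β1 stroke→J1  (prefer integral on C1)
β0 stroke→R1  (J1: bond 1 brought effort, rest push out)
β3 stroke→I1  (J1 effort already set via bond 1)

bond 0 |R1
bond 1 |J1
bond 2 |Sf1
bond 3 |I1
bond 4 |Sf2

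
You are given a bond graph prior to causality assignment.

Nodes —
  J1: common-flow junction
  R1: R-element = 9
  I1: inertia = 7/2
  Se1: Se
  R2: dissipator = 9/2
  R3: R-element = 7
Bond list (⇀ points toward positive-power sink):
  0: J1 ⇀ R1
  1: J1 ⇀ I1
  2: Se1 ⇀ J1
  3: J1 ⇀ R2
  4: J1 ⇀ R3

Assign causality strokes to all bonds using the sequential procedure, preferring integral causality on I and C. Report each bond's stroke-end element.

b0 stroke→J1
b1 stroke→I1
b2 stroke→J1
b3 stroke→J1
b4 stroke→J1

b2 |J1  (Se1: effort source, stroke at far end)
b1 |I1  (I1: I, integral causality)
b0 |J1  (J1 flow already set via bond 1)
b3 |J1  (common-f at J1 fixed by 1)
b4 |J1  (J1 flow already set via bond 1)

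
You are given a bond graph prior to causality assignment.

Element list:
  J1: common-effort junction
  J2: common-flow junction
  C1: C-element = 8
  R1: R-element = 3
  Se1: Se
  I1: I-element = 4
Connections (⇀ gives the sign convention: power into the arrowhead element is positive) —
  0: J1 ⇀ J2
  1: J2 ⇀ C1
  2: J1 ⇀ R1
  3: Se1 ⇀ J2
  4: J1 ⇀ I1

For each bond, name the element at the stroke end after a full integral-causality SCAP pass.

b3 stroke at J2  (source Se1 imposes e)
b1 stroke at J2  (prefer integral on C1)
b0 stroke at J1  (J2: last free bond brings flow in)
b2 stroke at R1  (common-e at J1 fixed by 0)
b4 stroke at I1  (J1: bond 0 brought effort, rest push out)

β0 |J1
β1 |J2
β2 |R1
β3 |J2
β4 |I1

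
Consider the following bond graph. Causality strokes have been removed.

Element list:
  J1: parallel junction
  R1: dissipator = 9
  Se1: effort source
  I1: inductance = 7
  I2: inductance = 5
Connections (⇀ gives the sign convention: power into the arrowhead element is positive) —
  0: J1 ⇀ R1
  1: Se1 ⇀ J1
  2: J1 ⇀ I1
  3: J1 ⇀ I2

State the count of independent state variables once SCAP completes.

β1 stroke at J1  (source Se1 imposes e)
β0 stroke at R1  (common-e at J1 fixed by 1)
β2 stroke at I1  (0-jn J1 has e-setter on 1)
β3 stroke at I2  (0-jn J1 has e-setter on 1)

2  (I1, I2 all integral)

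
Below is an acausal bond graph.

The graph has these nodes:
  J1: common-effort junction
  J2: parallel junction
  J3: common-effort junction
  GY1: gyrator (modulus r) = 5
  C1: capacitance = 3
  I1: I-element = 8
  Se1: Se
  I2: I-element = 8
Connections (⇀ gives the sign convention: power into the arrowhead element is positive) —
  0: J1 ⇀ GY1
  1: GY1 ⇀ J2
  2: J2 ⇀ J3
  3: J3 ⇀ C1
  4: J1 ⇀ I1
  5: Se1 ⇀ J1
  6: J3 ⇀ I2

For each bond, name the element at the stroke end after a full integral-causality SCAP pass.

#5 →J1  (Se1: effort source, stroke at far end)
#0 →GY1  (common-e at J1 fixed by 5)
#4 →I1  (0-jn J1 has e-setter on 5)
#1 →GY1  (GY GY1: same side as bond 0)
#2 →J2  (closing 0-jn rule on J2)
#3 →J3  (C1 outputs effort q/C1)
#6 →I2  (common-e at J3 fixed by 3)

β0 stroke at GY1
β1 stroke at GY1
β2 stroke at J2
β3 stroke at J3
β4 stroke at I1
β5 stroke at J1
β6 stroke at I2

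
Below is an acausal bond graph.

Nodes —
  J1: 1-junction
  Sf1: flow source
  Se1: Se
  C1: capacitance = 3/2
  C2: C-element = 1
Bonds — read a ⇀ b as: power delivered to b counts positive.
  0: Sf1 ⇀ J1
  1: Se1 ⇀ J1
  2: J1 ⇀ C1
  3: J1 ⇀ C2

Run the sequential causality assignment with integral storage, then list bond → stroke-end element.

β0 stroke at Sf1  (Sf1: flow source, stroke at near end)
β1 stroke at J1  (Se1 (Se) sets effort on bond)
β2 stroke at J1  (1-jn J1 has f-setter on 0)
β3 stroke at J1  (J1: bond 0 brought flow, rest push out)

bond 0 |Sf1
bond 1 |J1
bond 2 |J1
bond 3 |J1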